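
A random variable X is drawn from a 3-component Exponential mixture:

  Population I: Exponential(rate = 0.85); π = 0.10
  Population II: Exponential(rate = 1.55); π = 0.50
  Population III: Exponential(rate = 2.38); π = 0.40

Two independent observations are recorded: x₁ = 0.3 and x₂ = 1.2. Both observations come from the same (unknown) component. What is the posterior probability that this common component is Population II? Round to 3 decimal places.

Apply Bayes' rule: the posterior for each component is proportional to its prior times its likelihood at x.
Since both observations come from the same component, the likelihood for component k is f_k(x₁)·f_k(x₂).
  L_I = [0.85·e^(−0.85·0.3) = 0.85·e^(−0.2550) = 0.658679] × [0.306506] = 0.201889
  L_II = [1.55·e^(−1.55·0.3) = 1.55·e^(−0.4650) = 0.973609] × [0.241293] = 0.234925
  L_III = [2.38·e^(−2.38·0.3) = 2.38·e^(−0.7140) = 1.16544] × [0.136846] = 0.159486
Multiply by the mixture weights:
  P(Z=I)·L_I = 0.10 × 0.201889 = 0.0201889
  P(Z=II)·L_II = 0.50 × 0.234925 = 0.117462
  P(Z=III)·L_III = 0.40 × 0.159486 = 0.0637944
Normaliser: 0.0201889 + 0.117462 + 0.0637944 = 0.201446
P(Population II | x) = 0.117462 / 0.201446 ≈ 0.583

0.583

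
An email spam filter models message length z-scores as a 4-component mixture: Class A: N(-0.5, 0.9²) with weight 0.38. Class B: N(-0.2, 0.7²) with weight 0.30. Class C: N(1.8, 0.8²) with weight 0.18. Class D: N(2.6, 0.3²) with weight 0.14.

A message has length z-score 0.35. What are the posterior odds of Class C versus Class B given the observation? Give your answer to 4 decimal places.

0.1383

The posterior odds equal the prior odds times the likelihood ratio: (π_i/π_j)·(f_i(x)/f_j(x)).
Component likelihoods at x = 0.35:
  f_A = 0.283777
  f_B = 0.418559
  f_C = 0.0964845
  f_D = 8.1144e-13
Posterior odds = (π_C·f_C) / (π_B·f_B) = (0.18·0.0964845) / (0.30·0.418559) = 0.0173672 / 0.125568 ≈ 0.1383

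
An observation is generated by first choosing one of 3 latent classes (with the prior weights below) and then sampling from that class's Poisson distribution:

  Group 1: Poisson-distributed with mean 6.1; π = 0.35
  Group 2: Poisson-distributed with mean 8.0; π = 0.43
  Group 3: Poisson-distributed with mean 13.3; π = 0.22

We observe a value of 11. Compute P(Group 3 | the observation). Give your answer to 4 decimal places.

0.3493

By Bayes' theorem, P(k | x) = π_k f_k(x) / Σ_j π_j f_j(x).
Component likelihoods at x = 11:
  f_1 = e^(−6.1)·6.1^11/11! = 0.0244498
  f_2 = e^(−8.0)·8.0^11/11! = 0.0721902
  f_3 = e^(−13.3)·13.3^11/11! = 0.0966264
Unnormalised posteriors:
  π_1·f_1 = 0.35 × 0.0244498 = 0.00855745
  π_2·f_2 = 0.43 × 0.0721902 = 0.0310418
  π_3·f_3 = 0.22 × 0.0966264 = 0.0212578
Sum: 0.00855745 + 0.0310418 + 0.0212578 = 0.060857
P(Group 3 | the observation) ≈ 0.3493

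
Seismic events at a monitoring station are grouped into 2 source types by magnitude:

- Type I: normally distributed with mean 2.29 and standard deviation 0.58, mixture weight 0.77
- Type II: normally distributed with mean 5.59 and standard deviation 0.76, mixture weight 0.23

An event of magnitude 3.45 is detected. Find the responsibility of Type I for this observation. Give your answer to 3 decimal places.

The responsibility of component k is π_k f_k(x) divided by Σ_j π_j f_j(x).
Component likelihoods at x = 3.45:
  f_I = 0.0930879
  f_II = 0.0099634
Multiply by the mixture weights:
  π_I·f_I = 0.77 × 0.0930879 = 0.0716777
  π_II·f_II = 0.23 × 0.0099634 = 0.00229158
Normaliser: 0.0716777 + 0.00229158 = 0.0739692
P(Type I | data) ≈ 0.969

0.969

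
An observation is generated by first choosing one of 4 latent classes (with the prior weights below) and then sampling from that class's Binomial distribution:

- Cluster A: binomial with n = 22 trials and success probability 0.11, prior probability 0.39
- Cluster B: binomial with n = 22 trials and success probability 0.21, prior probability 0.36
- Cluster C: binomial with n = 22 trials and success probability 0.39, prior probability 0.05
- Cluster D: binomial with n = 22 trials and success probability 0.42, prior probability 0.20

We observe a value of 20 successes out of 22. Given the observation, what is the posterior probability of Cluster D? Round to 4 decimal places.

Apply Bayes' rule: the posterior for each component is proportional to its prior times its likelihood at x.
Evaluate each component's likelihood at the observed value:
  L_A = C(22,20)·0.11^20·0.89^2 = 231·6.7275e-20·0.7921 = 1.23096e-17
  L_B = C(22,20)·0.21^20·0.79^2 = 231·2.78218e-14·0.6241 = 4.01099e-12
  L_C = C(22,20)·0.39^20·0.61^2 = 231·6.62662e-09·0.3721 = 5.69592e-07
  L_D = C(22,20)·0.42^20·0.58^2 = 231·2.91733e-08·0.3364 = 2.26701e-06
Unnormalised posteriors:
  π_A·L_A = 0.39 × 1.23096e-17 = 4.80076e-18
  π_B·L_B = 0.36 × 4.01099e-12 = 1.44396e-12
  π_C·L_C = 0.05 × 5.69592e-07 = 2.84796e-08
  π_D·L_D = 0.20 × 2.26701e-06 = 4.53402e-07
Sum: 4.80076e-18 + 1.44396e-12 + 2.84796e-08 + 4.53402e-07 = 4.81883e-07
So the posterior for Cluster D is 4.53402e-07 / 4.81883e-07 ≈ 0.9409.

0.9409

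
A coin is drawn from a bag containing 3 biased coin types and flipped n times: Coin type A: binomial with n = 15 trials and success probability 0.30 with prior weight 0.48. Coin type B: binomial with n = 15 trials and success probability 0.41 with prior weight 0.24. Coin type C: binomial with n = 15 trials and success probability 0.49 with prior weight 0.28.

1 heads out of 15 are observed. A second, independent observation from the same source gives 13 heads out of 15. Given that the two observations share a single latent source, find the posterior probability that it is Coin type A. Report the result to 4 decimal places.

By Bayes' theorem, P(k | x) = π_k f_k(x) / Σ_j π_j f_j(x).
Since both observations come from the same component, the likelihood for component k is f_k(x₁)·f_k(x₂).
  f_A = [0.03052] × [8.20279e-06] = 2.5035e-07
  f_B = [0.00380893] × [0.00033813] = 1.28791e-06
  f_C = [0.000591929] × [0.00256377] = 1.51757e-06
Multiply by the mixture weights:
  π_A·f_A = 0.48 × 2.5035e-07 = 1.20168e-07
  π_B·f_B = 0.24 × 1.28791e-06 = 3.09099e-07
  π_C·f_C = 0.28 × 1.51757e-06 = 4.24919e-07
Evidence: 1.20168e-07 + 3.09099e-07 + 4.24919e-07 = 8.54186e-07
P(Coin type A | x) = 1.20168e-07 / 8.54186e-07 ≈ 0.1407

0.1407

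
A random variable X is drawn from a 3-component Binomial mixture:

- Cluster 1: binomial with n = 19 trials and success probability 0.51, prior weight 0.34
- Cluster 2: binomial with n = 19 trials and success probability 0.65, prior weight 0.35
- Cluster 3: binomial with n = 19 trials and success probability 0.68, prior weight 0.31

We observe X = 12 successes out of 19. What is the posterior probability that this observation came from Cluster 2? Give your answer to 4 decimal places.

0.4219

Apply Bayes' rule: the posterior for each component is proportional to its prior times its likelihood at x.
Evaluate each component's likelihood at the observed value:
  f_1 = C(19,12)·0.51^12·0.49^7 = 50388·0.000309629·0.00678223 = 0.105814
  f_2 = C(19,12)·0.65^12·0.35^7 = 50388·0.00568801·0.000643393 = 0.184401
  f_3 = C(19,12)·0.68^12·0.32^7 = 50388·0.00977478·0.000343597 = 0.169233
Unnormalised posteriors:
  w_1·f_1 = 0.34 × 0.105814 = 0.0359766
  w_2·f_2 = 0.35 × 0.184401 = 0.0645404
  w_3·f_3 = 0.31 × 0.169233 = 0.0524621
Denominator: 0.0359766 + 0.0645404 + 0.0524621 = 0.152979
P(Cluster 2 | x) = 0.0645404 / 0.152979 ≈ 0.4219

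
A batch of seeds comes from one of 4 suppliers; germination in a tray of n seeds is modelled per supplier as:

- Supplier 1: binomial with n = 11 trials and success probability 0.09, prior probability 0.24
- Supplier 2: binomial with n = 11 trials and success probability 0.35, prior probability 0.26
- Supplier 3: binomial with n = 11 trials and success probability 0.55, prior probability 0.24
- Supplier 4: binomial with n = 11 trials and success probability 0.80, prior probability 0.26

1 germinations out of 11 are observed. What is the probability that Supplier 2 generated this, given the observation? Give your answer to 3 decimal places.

Apply Bayes' rule: the posterior for each component is proportional to its prior times its likelihood at x.
Binomial probabilities:
  L_1 = C(11,1)·0.09^1·0.91^10 = 11·0.09·0.389416 = 0.385522
  L_2 = C(11,1)·0.35^1·0.65^10 = 11·0.35·0.0134627 = 0.0518316
  L_3 = C(11,1)·0.55^1·0.45^10 = 11·0.55·0.000340506 = 0.00206006
  L_4 = C(11,1)·0.80^1·0.20^10 = 11·0.8·1.024e-07 = 9.0112e-07
Unnormalised posteriors:
  π_1·L_1 = 0.24 × 0.385522 = 0.0925253
  π_2·L_2 = 0.26 × 0.0518316 = 0.0134762
  π_3·L_3 = 0.24 × 0.00206006 = 0.000494415
  π_4·L_4 = 0.26 × 9.0112e-07 = 2.34291e-07
Marginal: 0.0925253 + 0.0134762 + 0.000494415 + 2.34291e-07 = 0.106496
P(Supplier 2 | 1 germinations out of 11) ≈ 0.127

0.127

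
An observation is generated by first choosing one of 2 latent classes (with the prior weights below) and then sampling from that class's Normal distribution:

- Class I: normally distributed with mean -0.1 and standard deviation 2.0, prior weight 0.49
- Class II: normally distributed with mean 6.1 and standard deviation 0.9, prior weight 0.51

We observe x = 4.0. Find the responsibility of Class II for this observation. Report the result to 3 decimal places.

0.554

Apply Bayes' rule: the posterior for each component is proportional to its prior times its likelihood at x.
Component likelihoods at x = 4.0:
  p_I = (1/(2.0·√(2π)))·exp(−(4.0−-0.1)²/(2·2.0²)) = 0.199471·exp(-2.10125) = 0.024396
  p_II = (1/(0.9·√(2π)))·exp(−(4.0−6.1)²/(2·0.9²)) = 0.443269·exp(-2.72222) = 0.0291354
Multiply by the mixture weights:
  π_I·p_I = 0.49 × 0.024396 = 0.011954
  π_II·p_II = 0.51 × 0.0291354 = 0.0148591
Marginal: 0.011954 + 0.0148591 = 0.0268131
So the posterior for Class II is 0.0148591 / 0.0268131 ≈ 0.554.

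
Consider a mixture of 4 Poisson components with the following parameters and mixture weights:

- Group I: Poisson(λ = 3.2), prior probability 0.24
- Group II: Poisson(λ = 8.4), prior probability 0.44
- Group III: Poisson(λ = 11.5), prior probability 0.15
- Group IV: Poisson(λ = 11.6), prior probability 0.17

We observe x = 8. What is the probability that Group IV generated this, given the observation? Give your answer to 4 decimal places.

0.1445

P(component k | x) = P(Z=k)·f_k(x) / marginal(x), where marginal(x) = Σ_j P(Z=j)·f_j(x).
Poisson probabilities:
  L_I = e^(−3.2)·3.2^8/8! = 0.0111157
  L_II = e^(−8.4)·8.4^8/8! = 0.138242
  L_III = e^(−11.5)·11.5^8/8! = 0.0768556
  L_IV = e^(−11.6)·11.6^8/8! = 0.0745294
Multiply by the mixture weights:
  P(Z=I)·L_I = 0.24 × 0.0111157 = 0.00266777
  P(Z=II)·L_II = 0.44 × 0.138242 = 0.0608265
  P(Z=III)·L_III = 0.15 × 0.0768556 = 0.0115283
  P(Z=IV)·L_IV = 0.17 × 0.0745294 = 0.01267
Marginal: 0.00266777 + 0.0608265 + 0.0115283 + 0.01267 = 0.0876926
So the posterior for Group IV is 0.01267 / 0.0876926 ≈ 0.1445.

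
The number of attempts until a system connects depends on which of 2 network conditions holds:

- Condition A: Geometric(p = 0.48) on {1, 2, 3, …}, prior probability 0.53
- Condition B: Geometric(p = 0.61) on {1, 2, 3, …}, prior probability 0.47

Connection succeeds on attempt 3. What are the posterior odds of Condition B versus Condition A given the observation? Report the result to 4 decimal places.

0.6339

Since P(k|x) ∝ w_k f_k(x), the posterior odds are w_i f_i(x) / (w_j f_j(x)).
Component likelihoods at x = 3:
  L_A = 0.48·(1−0.48)^2 = 0.48·0.2704 = 0.129792
  L_B = 0.61·(1−0.61)^2 = 0.61·0.1521 = 0.092781
Odds = (0.47/0.53) × (0.092781/0.129792) = 0.886792 × 0.714844 ≈ 0.6339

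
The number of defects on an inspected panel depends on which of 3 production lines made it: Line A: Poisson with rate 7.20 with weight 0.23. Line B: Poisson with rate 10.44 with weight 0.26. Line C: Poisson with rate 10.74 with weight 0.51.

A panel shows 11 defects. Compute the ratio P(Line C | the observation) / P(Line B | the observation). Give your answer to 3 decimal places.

1.984

The posterior odds equal the prior odds times the likelihood ratio: (P(Z=i)/P(Z=j))·(f_i(x)/f_j(x)).
Poisson probabilities:
  L_A = e^(−7.20)·7.20^11/11! = 0.0504175
  L_B = e^(−10.44)·10.44^11/11! = 0.117629
  L_C = e^(−10.74)·10.74^11/11! = 0.119006
Odds = (0.51/0.26) × (0.119006/0.117629) = 1.96154 × 1.0117 ≈ 1.984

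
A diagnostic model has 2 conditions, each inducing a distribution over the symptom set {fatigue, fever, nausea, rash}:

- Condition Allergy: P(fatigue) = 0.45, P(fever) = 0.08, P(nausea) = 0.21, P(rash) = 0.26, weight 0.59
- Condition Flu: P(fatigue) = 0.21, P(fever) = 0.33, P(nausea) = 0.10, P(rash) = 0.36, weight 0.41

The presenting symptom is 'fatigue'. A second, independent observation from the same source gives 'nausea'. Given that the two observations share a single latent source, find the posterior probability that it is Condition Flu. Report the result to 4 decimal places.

0.1338

Apply Bayes' rule: the posterior for each component is proportional to its prior times its likelihood at x.
Since both observations come from the same component, the likelihood for component k is f_k(x₁)·f_k(x₂).
  p_Allergy = [P(fatigue | comp) = 0.45] × [0.21] = 0.0945
  p_Flu = [P(fatigue | comp) = 0.21] × [0.1] = 0.021
Prior × likelihood for each component:
  w_Allergy·p_Allergy = 0.59 × 0.0945 = 0.055755
  w_Flu·p_Flu = 0.41 × 0.021 = 0.00861
Denominator: 0.055755 + 0.00861 = 0.064365
Responsibility of Condition Flu: 0.00861 / 0.064365 ≈ 0.1338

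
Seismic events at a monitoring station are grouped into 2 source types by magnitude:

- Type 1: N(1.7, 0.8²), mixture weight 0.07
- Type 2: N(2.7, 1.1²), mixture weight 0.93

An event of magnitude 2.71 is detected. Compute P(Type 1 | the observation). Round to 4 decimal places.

The responsibility of component k is π_k f_k(x) divided by Σ_j π_j f_j(x).
Component likelihoods at x = 2.71:
  p_1 = (1/(0.8·√(2π)))·exp(−(2.71−1.7)²/(2·0.8²)) = 0.498678·exp(-0.79695) = 0.224754
  p_2 = (1/(1.1·√(2π)))·exp(−(2.71−2.7)²/(2·1.1²)) = 0.362675·exp(-0.00004) = 0.36266
Multiply by the mixture weights:
  π_1·p_1 = 0.07 × 0.224754 = 0.0157328
  π_2·p_2 = 0.93 × 0.36266 = 0.337274
Evidence: 0.0157328 + 0.337274 = 0.353006
So the posterior for Type 1 is 0.0157328 / 0.353006 ≈ 0.0446.

0.0446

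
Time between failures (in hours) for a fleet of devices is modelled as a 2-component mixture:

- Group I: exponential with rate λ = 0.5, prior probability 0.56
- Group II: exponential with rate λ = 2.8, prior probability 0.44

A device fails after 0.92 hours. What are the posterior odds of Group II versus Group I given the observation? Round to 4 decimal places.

0.5303

Since P(k|x) ∝ w_k f_k(x), the posterior odds are w_i f_i(x) / (w_j f_j(x)).
Evaluate each component's likelihood at the observed value:
  p_I = 0.5·e^(−0.5·0.92) = 0.5·e^(−0.4600) = 0.315642
  p_II = 2.8·e^(−2.8·0.92) = 2.8·e^(−2.5760) = 0.213018
Odds = (0.44/0.56) × (0.213018/0.315642) = 0.785714 × 0.674871 ≈ 0.5303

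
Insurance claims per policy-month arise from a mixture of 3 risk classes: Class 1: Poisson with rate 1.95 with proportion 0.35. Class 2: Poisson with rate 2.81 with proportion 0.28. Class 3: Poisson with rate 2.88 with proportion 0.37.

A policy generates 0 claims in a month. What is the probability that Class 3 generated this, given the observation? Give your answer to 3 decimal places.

0.238

Posterior ∝ prior × likelihood, so P(k | x) ∝ P(Z=k) f_k(x); normalise over all components.
Poisson probabilities:
  p_1 = e^(−1.95)·1.95^0/0! = 0.142274
  p_2 = e^(−2.81)·2.81^0/0! = 0.060205
  p_3 = e^(−2.88)·2.88^0/0! = 0.0561348
Unnormalised posteriors:
  P(Z=1)·p_1 = 0.35 × 0.142274 = 0.0497959
  P(Z=2)·p_2 = 0.28 × 0.060205 = 0.0168574
  P(Z=3)·p_3 = 0.37 × 0.0561348 = 0.0207699
Evidence: 0.0497959 + 0.0168574 + 0.0207699 = 0.0874232
Responsibility of Class 3: 0.0207699 / 0.0874232 ≈ 0.238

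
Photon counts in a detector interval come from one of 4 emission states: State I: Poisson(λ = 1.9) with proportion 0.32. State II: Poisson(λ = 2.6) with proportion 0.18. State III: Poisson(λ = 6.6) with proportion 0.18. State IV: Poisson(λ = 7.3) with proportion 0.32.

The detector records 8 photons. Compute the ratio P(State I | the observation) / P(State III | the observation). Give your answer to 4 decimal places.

0.0092

The posterior odds equal the prior odds times the likelihood ratio: (π_i/π_j)·(f_i(x)/f_j(x)).
Evaluate each component's likelihood at the observed value:
  p_I = e^(−1.9)·1.9^8/8! = 0.000630012
  p_II = e^(−2.6)·2.6^8/8! = 0.00384681
  p_III = e^(−6.6)·6.6^8/8! = 0.121475
  p_IV = e^(−7.3)·7.3^8/8! = 0.135118
0.000201604 / 0.0218655 ≈ 0.0092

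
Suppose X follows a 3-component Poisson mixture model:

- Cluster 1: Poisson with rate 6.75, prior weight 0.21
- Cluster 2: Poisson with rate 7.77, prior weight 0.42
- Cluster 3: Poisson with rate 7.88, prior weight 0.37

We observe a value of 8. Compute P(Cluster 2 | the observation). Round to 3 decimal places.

P(component k | x) = P(Z=k)·f_k(x) / marginal(x), where marginal(x) = Σ_j P(Z=j)·f_j(x).
Poisson probabilities:
  L_1 = 0.125147
  L_2 = 0.139117
  L_3 = 0.13946
Weight by the priors:
  P(Z=1)·L_1 = 0.21 × 0.125147 = 0.026281
  P(Z=2)·L_2 = 0.42 × 0.139117 = 0.058429
  P(Z=3)·L_3 = 0.37 × 0.13946 = 0.0516001
Denominator: 0.026281 + 0.058429 + 0.0516001 = 0.13631
So the posterior for Cluster 2 is 0.058429 / 0.13631 ≈ 0.429.

0.429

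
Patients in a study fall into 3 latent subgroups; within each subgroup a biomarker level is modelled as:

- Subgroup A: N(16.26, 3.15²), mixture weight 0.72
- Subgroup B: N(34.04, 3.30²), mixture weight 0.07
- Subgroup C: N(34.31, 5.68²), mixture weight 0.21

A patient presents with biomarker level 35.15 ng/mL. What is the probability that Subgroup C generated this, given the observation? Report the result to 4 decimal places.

By Bayes' theorem, P(k | x) = w_k f_k(x) / Σ_j w_j f_j(x).
Component likelihoods at x = 35.15 ng/mL:
  f_A = 1.96593e-09
  f_B = 0.114243
  f_C = 0.0694724
Weight by the priors:
  w_A·f_A = 0.72 × 1.96593e-09 = 1.41547e-09
  w_B·f_B = 0.07 × 0.114243 = 0.00799698
  w_C·f_C = 0.21 × 0.0694724 = 0.0145892
Evidence: 1.41547e-09 + 0.00799698 + 0.0145892 = 0.0225862
So the posterior for Subgroup C is 0.0145892 / 0.0225862 ≈ 0.6459.

0.6459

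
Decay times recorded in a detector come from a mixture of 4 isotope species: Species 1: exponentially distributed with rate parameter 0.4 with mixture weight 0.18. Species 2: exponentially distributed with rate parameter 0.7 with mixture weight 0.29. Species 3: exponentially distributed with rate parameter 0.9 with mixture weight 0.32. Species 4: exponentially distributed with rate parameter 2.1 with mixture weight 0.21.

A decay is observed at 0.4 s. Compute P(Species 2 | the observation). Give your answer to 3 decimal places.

Posterior ∝ prior × likelihood, so P(k | x) ∝ w_k f_k(x); normalise over all components.
Component likelihoods at x = 0.4 s:
  f_1 = 0.4·e^(−0.4·0.4) = 0.4·e^(−0.1600) = 0.340858
  f_2 = 0.7·e^(−0.7·0.4) = 0.7·e^(−0.2800) = 0.529049
  f_3 = 0.9·e^(−0.9·0.4) = 0.9·e^(−0.3600) = 0.627909
  f_4 = 2.1·e^(−2.1·0.4) = 2.1·e^(−0.8400) = 0.906592
Prior × likelihood for each component:
  w_1·f_1 = 0.18 × 0.340858 = 0.0613544
  w_2·f_2 = 0.29 × 0.529049 = 0.153424
  w_3·f_3 = 0.32 × 0.627909 = 0.200931
  w_4·f_4 = 0.21 × 0.906592 = 0.190384
Marginal: 0.0613544 + 0.153424 + 0.200931 + 0.190384 = 0.606094
Responsibility of Species 2: 0.153424 / 0.606094 ≈ 0.253

0.253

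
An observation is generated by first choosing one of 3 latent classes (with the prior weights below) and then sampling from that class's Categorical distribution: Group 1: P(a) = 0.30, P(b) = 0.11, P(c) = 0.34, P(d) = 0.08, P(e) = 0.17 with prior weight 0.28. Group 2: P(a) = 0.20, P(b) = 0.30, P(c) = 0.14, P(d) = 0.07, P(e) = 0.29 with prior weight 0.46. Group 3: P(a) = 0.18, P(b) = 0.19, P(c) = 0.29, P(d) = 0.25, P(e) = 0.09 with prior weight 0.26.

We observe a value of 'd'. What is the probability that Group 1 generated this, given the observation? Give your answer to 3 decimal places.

0.187

The responsibility of component k is π_k f_k(x) divided by Σ_j π_j f_j(x).
Evaluate each component's likelihood at the observed value:
  L_1 = 0.08
  L_2 = 0.07
  L_3 = 0.25
Prior × likelihood for each component:
  π_1·L_1 = 0.28 × 0.08 = 0.0224
  π_2·L_2 = 0.46 × 0.07 = 0.0322
  π_3·L_3 = 0.26 × 0.25 = 0.065
Evidence: 0.0224 + 0.0322 + 0.065 = 0.1196
Responsibility of Group 1: 0.0224 / 0.1196 ≈ 0.187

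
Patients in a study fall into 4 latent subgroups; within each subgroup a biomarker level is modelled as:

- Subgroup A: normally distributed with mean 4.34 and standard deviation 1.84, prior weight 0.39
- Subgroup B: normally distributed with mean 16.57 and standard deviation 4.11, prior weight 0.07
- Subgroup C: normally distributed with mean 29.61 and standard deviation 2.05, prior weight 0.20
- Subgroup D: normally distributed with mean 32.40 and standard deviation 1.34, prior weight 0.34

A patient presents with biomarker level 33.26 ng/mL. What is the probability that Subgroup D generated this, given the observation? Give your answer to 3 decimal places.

P(component k | x) = w_k·f_k(x) / marginal(x), where marginal(x) = Σ_j w_j·f_j(x).
Evaluate each component's likelihood at the observed value:
  p_A = (1/(1.84·√(2π)))·exp(−(33.26−4.34)²/(2·1.84²)) = 0.216816·exp(-123.51819) = 4.92972e-55
  p_B = (1/(4.11·√(2π)))·exp(−(33.26−16.57)²/(2·4.11²)) = 0.097066·exp(-8.24516) = 2.54825e-05
  p_C = (1/(2.05·√(2π)))·exp(−(33.26−29.61)²/(2·2.05²)) = 0.194606·exp(-1.58507) = 0.0398813
  p_D = (1/(1.34·√(2π)))·exp(−(33.26−32.40)²/(2·1.34²)) = 0.297718·exp(-0.20595) = 0.242305
Weight by the priors:
  w_A·p_A = 0.39 × 4.92972e-55 = 1.92259e-55
  w_B·p_B = 0.07 × 2.54825e-05 = 1.78377e-06
  w_C·p_C = 0.20 × 0.0398813 = 0.00797627
  w_D·p_D = 0.34 × 0.242305 = 0.0823839
Evidence: 1.92259e-55 + 1.78377e-06 + 0.00797627 + 0.0823839 = 0.0903619
So the posterior for Subgroup D is 0.0823839 / 0.0903619 ≈ 0.912.

0.912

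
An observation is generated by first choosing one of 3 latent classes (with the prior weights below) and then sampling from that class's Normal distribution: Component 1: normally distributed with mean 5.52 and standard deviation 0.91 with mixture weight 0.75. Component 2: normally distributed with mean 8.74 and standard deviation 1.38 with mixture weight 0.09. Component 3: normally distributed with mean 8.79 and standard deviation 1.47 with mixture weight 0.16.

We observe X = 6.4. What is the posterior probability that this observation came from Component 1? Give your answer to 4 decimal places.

The responsibility of component k is π_k f_k(x) divided by Σ_j π_j f_j(x).
Normal densities:
  L_1 = (1/(0.91·√(2π)))·exp(−(6.4−5.52)²/(2·0.91²)) = 0.438398·exp(-0.46758) = 0.274665
  L_2 = (1/(1.38·√(2π)))·exp(−(6.4−8.74)²/(2·1.38²)) = 0.289089·exp(-1.43762) = 0.0686565
  L_3 = (1/(1.47·√(2π)))·exp(−(6.4−8.79)²/(2·1.47²)) = 0.271389·exp(-1.32169) = 0.0723749
Prior × likelihood for each component:
  π_1·L_1 = 0.75 × 0.274665 = 0.205999
  π_2·L_2 = 0.09 × 0.0686565 = 0.00617908
  π_3·L_3 = 0.16 × 0.0723749 = 0.01158
Marginal: 0.205999 + 0.00617908 + 0.01158 = 0.223758
P(Component 1 | x) = 0.205999 / 0.223758 ≈ 0.9206

0.9206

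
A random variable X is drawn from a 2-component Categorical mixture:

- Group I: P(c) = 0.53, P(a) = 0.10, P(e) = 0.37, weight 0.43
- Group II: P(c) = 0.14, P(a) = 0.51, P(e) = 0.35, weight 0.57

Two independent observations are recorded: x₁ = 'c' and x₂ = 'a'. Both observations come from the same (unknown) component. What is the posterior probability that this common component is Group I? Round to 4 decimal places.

Apply Bayes' rule: the posterior for each component is proportional to its prior times its likelihood at x.
Since both observations come from the same component, the likelihood for component k is f_k(x₁)·f_k(x₂).
  L_I = [0.53] × [0.1] = 0.053
  L_II = [0.14] × [0.51] = 0.0714
Weight by the priors:
  w_I·L_I = 0.43 × 0.053 = 0.02279
  w_II·L_II = 0.57 × 0.0714 = 0.040698
Denominator: 0.02279 + 0.040698 = 0.063488
So the posterior for Group I is 0.02279 / 0.063488 ≈ 0.3590.

0.3590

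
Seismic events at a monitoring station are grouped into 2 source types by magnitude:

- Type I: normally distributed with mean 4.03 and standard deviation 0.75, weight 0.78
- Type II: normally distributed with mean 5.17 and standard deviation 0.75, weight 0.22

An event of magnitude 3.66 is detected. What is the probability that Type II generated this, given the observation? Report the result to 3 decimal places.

Apply Bayes' rule: the posterior for each component is proportional to its prior times its likelihood at x.
Evaluate each component's likelihood at the observed value:
  p_I = 0.470977
  p_II = 0.0700874
Prior × likelihood for each component:
  P(Z=I)·p_I = 0.78 × 0.470977 = 0.367362
  P(Z=II)·p_II = 0.22 × 0.0700874 = 0.0154192
Normaliser: 0.367362 + 0.0154192 = 0.382782
So the posterior for Type II is 0.0154192 / 0.382782 ≈ 0.040.

0.040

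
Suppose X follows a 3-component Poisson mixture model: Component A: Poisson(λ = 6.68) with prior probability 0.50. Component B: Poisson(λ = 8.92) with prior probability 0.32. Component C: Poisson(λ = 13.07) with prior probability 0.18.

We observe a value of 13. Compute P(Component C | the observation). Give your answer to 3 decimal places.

0.487

The responsibility of component k is π_k f_k(x) divided by Σ_j π_j f_j(x).
Evaluate each component's likelihood at the observed value:
  L_A = e^(−6.68)·6.68^13/13! = 0.0106347
  L_B = e^(−8.92)·8.92^13/13! = 0.048591
  L_C = e^(−13.07)·13.07^13/13! = 0.109919
Multiply by the mixture weights:
  π_A·L_A = 0.50 × 0.0106347 = 0.00531737
  π_B·L_B = 0.32 × 0.048591 = 0.0155491
  π_C·L_C = 0.18 × 0.109919 = 0.0197855
Denominator: 0.00531737 + 0.0155491 + 0.0197855 = 0.0406519
P(Component C | x) = 0.0197855 / 0.0406519 ≈ 0.487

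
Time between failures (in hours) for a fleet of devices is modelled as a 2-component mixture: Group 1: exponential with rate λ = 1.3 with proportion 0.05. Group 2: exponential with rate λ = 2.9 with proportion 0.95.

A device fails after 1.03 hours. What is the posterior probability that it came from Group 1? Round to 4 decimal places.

0.1092

Apply Bayes' rule: the posterior for each component is proportional to its prior times its likelihood at x.
Exponential densities:
  p_1 = 1.3·e^(−1.3·1.03) = 1.3·e^(−1.3390) = 0.34074
  p_2 = 2.9·e^(−2.9·1.03) = 2.9·e^(−2.9870) = 0.146272
Prior × likelihood for each component:
  π_1·p_1 = 0.05 × 0.34074 = 0.017037
  π_2·p_2 = 0.95 × 0.146272 = 0.138958
Normaliser: 0.017037 + 0.138958 = 0.155995
P(Group 1 | x) ≈ 0.1092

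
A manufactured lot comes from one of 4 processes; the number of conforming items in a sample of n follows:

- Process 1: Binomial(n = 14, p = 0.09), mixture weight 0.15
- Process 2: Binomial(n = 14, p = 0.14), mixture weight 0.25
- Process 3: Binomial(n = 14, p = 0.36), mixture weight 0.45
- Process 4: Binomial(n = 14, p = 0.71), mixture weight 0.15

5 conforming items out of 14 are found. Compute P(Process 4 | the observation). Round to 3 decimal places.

Apply Bayes' rule: the posterior for each component is proportional to its prior times its likelihood at x.
Binomial probabilities:
  L_1 = C(14,5)·0.09^5·0.91^9 = 2002·5.9049e-06·0.42793 = 0.00505882
  L_2 = C(14,5)·0.14^5·0.86^9 = 2002·5.37824e-05·0.257327 = 0.0277071
  L_3 = C(14,5)·0.36^5·0.64^9 = 2002·0.00604662·0.0180144 = 0.21807
  L_4 = C(14,5)·0.71^5·0.29^9 = 2002·0.180423·1.45071e-05 = 0.00524008
Unnormalised posteriors:
  w_1·L_1 = 0.15 × 0.00505882 = 0.000758823
  w_2·L_2 = 0.25 × 0.0277071 = 0.00692676
  w_3·L_3 = 0.45 × 0.21807 = 0.0981316
  w_4·L_4 = 0.15 × 0.00524008 = 0.000786012
Marginal: 0.000758823 + 0.00692676 + 0.0981316 + 0.000786012 = 0.106603
P(Process 4 | data) ≈ 0.007

0.007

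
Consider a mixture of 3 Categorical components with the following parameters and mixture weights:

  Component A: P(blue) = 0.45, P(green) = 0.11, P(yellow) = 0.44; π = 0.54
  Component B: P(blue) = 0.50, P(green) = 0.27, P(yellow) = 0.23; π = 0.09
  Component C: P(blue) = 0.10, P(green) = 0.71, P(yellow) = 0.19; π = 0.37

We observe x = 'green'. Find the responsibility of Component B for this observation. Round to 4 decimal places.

The responsibility of component k is w_k f_k(x) divided by Σ_j w_j f_j(x).
Component likelihoods at x = 'green':
  L_A = 0.11
  L_B = 0.27
  L_C = 0.71
Multiply by the mixture weights:
  w_A·L_A = 0.54 × 0.11 = 0.0594
  w_B·L_B = 0.09 × 0.27 = 0.0243
  w_C·L_C = 0.37 × 0.71 = 0.2627
Marginal: 0.0594 + 0.0243 + 0.2627 = 0.3464
P(Component B | the observation) ≈ 0.0702

0.0702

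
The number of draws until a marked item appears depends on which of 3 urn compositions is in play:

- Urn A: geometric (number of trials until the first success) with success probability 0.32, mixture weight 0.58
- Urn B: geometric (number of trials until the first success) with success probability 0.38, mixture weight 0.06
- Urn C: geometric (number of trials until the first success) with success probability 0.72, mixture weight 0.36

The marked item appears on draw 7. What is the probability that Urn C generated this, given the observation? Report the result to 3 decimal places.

0.006

Apply Bayes' rule: the posterior for each component is proportional to its prior times its likelihood at x.
Component likelihoods at x = 7:
  p_A = 0.32·(1−0.32)^6 = 0.32·0.0988675 = 0.0316376
  p_B = 0.38·(1−0.38)^6 = 0.38·0.0568002 = 0.0215841
  p_C = 0.72·(1−0.72)^6 = 0.72·0.00048189 = 0.000346961
Prior × likelihood for each component:
  P(Z=A)·p_A = 0.58 × 0.0316376 = 0.0183498
  P(Z=B)·p_B = 0.06 × 0.0215841 = 0.00129505
  P(Z=C)·p_C = 0.36 × 0.000346961 = 0.000124906
Sum: 0.0183498 + 0.00129505 + 0.000124906 = 0.0197698
P(Urn C | 7) = 0.000124906 / 0.0197698 ≈ 0.006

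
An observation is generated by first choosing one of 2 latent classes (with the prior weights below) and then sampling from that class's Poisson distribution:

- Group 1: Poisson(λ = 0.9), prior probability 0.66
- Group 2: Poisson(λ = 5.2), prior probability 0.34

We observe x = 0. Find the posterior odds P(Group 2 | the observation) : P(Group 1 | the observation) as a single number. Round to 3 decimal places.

0.007

Only the two components matter; the odds are (w_i f_i(x)) / (w_j f_j(x)).
Component likelihoods at x = 0:
  p_1 = e^(−0.9)·0.9^0/0! = 0.40657
  p_2 = e^(−5.2)·5.2^0/0! = 0.00551656
0.00187563 / 0.268336 ≈ 0.007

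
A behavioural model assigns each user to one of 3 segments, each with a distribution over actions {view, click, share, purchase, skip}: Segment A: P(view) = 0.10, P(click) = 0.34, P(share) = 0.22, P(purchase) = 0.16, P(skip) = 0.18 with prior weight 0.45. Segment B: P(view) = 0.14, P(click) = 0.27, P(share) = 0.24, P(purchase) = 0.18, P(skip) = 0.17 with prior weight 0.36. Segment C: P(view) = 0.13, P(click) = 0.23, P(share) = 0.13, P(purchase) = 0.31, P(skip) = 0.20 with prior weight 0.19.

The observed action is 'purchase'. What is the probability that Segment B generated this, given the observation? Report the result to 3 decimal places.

0.331

By Bayes' theorem, P(k | x) = P(Z=k) f_k(x) / Σ_j P(Z=j) f_j(x).
Categorical probabilities:
  p_A = P(purchase | comp) = 0.16
  p_B = P(purchase | comp) = 0.18
  p_C = P(purchase | comp) = 0.31
Weight by the priors:
  P(Z=A)·p_A = 0.45 × 0.16 = 0.072
  P(Z=B)·p_B = 0.36 × 0.18 = 0.0648
  P(Z=C)·p_C = 0.19 × 0.31 = 0.0589
Marginal: 0.072 + 0.0648 + 0.0589 = 0.1957
Responsibility of Segment B: 0.0648 / 0.1957 ≈ 0.331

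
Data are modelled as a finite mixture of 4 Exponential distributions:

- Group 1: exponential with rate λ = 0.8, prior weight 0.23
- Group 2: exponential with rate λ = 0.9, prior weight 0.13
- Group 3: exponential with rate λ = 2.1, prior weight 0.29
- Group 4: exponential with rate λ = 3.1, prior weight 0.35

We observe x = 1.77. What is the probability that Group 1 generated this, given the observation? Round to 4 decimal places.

0.5090

By Bayes' theorem, P(k | x) = P(Z=k) f_k(x) / Σ_j P(Z=j) f_j(x).
Component likelihoods at x = 1.77:
  p_1 = 0.8·e^(−0.8·1.77) = 0.8·e^(−1.4160) = 0.194146
  p_2 = 0.9·e^(−0.9·1.77) = 0.9·e^(−1.5930) = 0.182983
  p_3 = 2.1·e^(−2.1·1.77) = 2.1·e^(−3.7170) = 0.0510442
  p_4 = 3.1·e^(−3.1·1.77) = 3.1·e^(−5.4870) = 0.0128348
Weight by the priors:
  P(Z=1)·p_1 = 0.23 × 0.194146 = 0.0446536
  P(Z=2)·p_2 = 0.13 × 0.182983 = 0.0237878
  P(Z=3)·p_3 = 0.29 × 0.0510442 = 0.0148028
  P(Z=4)·p_4 = 0.35 × 0.0128348 = 0.00449217
Normaliser: 0.0446536 + 0.0237878 + 0.0148028 + 0.00449217 = 0.0877365
Responsibility of Group 1: 0.0446536 / 0.0877365 ≈ 0.5090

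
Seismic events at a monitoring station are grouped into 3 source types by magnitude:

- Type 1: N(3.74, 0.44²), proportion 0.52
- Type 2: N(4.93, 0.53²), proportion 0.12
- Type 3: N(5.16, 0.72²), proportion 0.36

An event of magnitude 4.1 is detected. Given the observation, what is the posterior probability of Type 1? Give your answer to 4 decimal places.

0.7821

Posterior ∝ prior × likelihood, so P(k | x) ∝ w_k f_k(x); normalise over all components.
Normal densities:
  f_1 = (1/(0.44·√(2π)))·exp(−(4.1−3.74)²/(2·0.44²)) = 0.906687·exp(-0.33471) = 0.648775
  f_2 = (1/(0.53·√(2π)))·exp(−(4.1−4.93)²/(2·0.53²)) = 0.752721·exp(-1.22624) = 0.220844
  f_3 = (1/(0.72·√(2π)))·exp(−(4.1−5.16)²/(2·0.72²)) = 0.554087·exp(-1.08372) = 0.187467
Prior × likelihood for each component:
  w_1·f_1 = 0.52 × 0.648775 = 0.337363
  w_2·f_2 = 0.12 × 0.220844 = 0.0265013
  w_3·f_3 = 0.36 × 0.187467 = 0.067488
Normaliser: 0.337363 + 0.0265013 + 0.067488 = 0.431353
Responsibility of Type 1: 0.337363 / 0.431353 ≈ 0.7821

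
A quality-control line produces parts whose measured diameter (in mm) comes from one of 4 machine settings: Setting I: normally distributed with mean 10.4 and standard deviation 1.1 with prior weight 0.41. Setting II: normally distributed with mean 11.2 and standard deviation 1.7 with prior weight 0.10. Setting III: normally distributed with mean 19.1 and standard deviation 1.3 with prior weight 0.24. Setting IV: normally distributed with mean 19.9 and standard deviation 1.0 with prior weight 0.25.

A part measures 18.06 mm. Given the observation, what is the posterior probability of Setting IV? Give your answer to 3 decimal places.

Posterior ∝ prior × likelihood, so P(k | x) ∝ π_k f_k(x); normalise over all components.
Component likelihoods at x = 18.06 mm:
  p_I = 1.07044e-11
  p_II = 6.8316e-05
  p_III = 0.22284
  p_IV = 0.0734068
Multiply by the mixture weights:
  π_I·p_I = 0.41 × 1.07044e-11 = 4.38881e-12
  π_II·p_II = 0.10 × 6.8316e-05 = 6.8316e-06
  π_III·p_III = 0.24 × 0.22284 = 0.0534815
  π_IV·p_IV = 0.25 × 0.0734068 = 0.0183517
Denominator: 4.38881e-12 + 6.8316e-06 + 0.0534815 + 0.0183517 = 0.0718401
P(Setting IV | 18.06 mm) = 0.0183517 / 0.0718401 ≈ 0.255

0.255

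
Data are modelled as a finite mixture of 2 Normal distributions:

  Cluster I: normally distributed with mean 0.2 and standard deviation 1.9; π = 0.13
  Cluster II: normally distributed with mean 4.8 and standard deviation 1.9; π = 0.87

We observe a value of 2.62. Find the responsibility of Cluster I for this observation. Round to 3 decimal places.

0.114

By Bayes' theorem, P(k | x) = π_k f_k(x) / Σ_j π_j f_j(x).
Normal densities:
  f_I = (1/(1.9·√(2π)))·exp(−(2.62−0.2)²/(2·1.9²)) = 0.209970·exp(-0.81114) = 0.0933007
  f_II = (1/(1.9·√(2π)))·exp(−(2.62−4.8)²/(2·1.9²)) = 0.209970·exp(-0.65823) = 0.108716
Prior × likelihood for each component:
  π_I·f_I = 0.13 × 0.0933007 = 0.0121291
  π_II·f_II = 0.87 × 0.108716 = 0.0945826
Marginal: 0.0121291 + 0.0945826 = 0.106712
P(Cluster I | data) = 0.0121291 / 0.106712 ≈ 0.114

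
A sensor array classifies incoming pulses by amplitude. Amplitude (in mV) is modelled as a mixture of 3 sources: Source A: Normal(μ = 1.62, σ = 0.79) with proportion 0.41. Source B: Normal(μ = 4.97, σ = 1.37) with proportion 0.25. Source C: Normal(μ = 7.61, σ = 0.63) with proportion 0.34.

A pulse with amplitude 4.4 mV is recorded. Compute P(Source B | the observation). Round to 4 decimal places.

0.9937

P(component k | x) = π_k·f_k(x) / marginal(x), where marginal(x) = Σ_j π_j·f_j(x).
Evaluate each component's likelihood at the observed value:
  f_A = (1/(0.79·√(2π)))·exp(−(4.4−1.62)²/(2·0.79²)) = 0.504990·exp(-6.19164) = 0.00103345
  f_B = (1/(1.37·√(2π)))·exp(−(4.4−4.97)²/(2·1.37²)) = 0.291199·exp(-0.08655) = 0.267055
  f_C = (1/(0.63·√(2π)))·exp(−(4.4−7.61)²/(2·0.63²)) = 0.633242·exp(-12.98073) = 1.45919e-06
Unnormalised posteriors:
  π_A·f_A = 0.41 × 0.00103345 = 0.000423715
  π_B·f_B = 0.25 × 0.267055 = 0.0667637
  π_C·f_C = 0.34 × 1.45919e-06 = 4.96125e-07
Marginal: 0.000423715 + 0.0667637 + 4.96125e-07 = 0.0671879
P(Source B | the observation) = 0.0667637 / 0.0671879 ≈ 0.9937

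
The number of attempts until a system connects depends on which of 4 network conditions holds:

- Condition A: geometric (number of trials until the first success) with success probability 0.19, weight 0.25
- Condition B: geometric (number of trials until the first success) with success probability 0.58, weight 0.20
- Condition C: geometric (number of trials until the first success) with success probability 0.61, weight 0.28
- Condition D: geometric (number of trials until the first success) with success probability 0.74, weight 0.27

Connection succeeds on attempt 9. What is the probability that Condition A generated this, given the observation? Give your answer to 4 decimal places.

Posterior ∝ prior × likelihood, so P(k | x) ∝ w_k f_k(x); normalise over all components.
Component likelihoods at x = 9:
  p_A = 0.19·(1−0.19)^8 = 0.19·0.185302 = 0.0352074
  p_B = 0.58·(1−0.58)^8 = 0.58·0.000968265 = 0.000561594
  p_C = 0.61·(1−0.61)^8 = 0.61·0.000535201 = 0.000326473
  p_D = 0.74·(1−0.74)^8 = 0.74·2.08827e-05 = 1.54532e-05
Unnormalised posteriors:
  w_A·p_A = 0.25 × 0.0352074 = 0.00880185
  w_B·p_B = 0.20 × 0.000561594 = 0.000112319
  w_C·p_C = 0.28 × 0.000326473 = 9.14123e-05
  w_D·p_D = 0.27 × 1.54532e-05 = 4.17236e-06
Sum: 0.00880185 + 0.000112319 + 9.14123e-05 + 4.17236e-06 = 0.00900975
P(Condition A | x) ≈ 0.9769

0.9769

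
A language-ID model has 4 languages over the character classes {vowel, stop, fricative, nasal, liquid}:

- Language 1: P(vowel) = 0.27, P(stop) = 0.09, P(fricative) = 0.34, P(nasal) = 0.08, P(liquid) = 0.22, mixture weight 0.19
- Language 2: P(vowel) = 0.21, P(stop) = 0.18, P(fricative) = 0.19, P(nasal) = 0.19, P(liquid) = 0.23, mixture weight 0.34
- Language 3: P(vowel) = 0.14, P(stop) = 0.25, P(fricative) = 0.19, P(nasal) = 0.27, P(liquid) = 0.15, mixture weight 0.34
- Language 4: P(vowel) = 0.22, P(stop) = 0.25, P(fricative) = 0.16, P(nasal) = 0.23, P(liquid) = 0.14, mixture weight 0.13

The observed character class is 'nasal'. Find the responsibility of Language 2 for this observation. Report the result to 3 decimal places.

P(component k | x) = P(Z=k)·f_k(x) / marginal(x), where marginal(x) = Σ_j P(Z=j)·f_j(x).
Component likelihoods at x = 'nasal':
  p_1 = P(nasal | comp) = 0.08
  p_2 = P(nasal | comp) = 0.19
  p_3 = P(nasal | comp) = 0.27
  p_4 = P(nasal | comp) = 0.23
Prior × likelihood for each component:
  P(Z=1)·p_1 = 0.19 × 0.08 = 0.0152
  P(Z=2)·p_2 = 0.34 × 0.19 = 0.0646
  P(Z=3)·p_3 = 0.34 × 0.27 = 0.0918
  P(Z=4)·p_4 = 0.13 × 0.23 = 0.0299
Sum: 0.0152 + 0.0646 + 0.0918 + 0.0299 = 0.2015
Responsibility of Language 2: 0.0646 / 0.2015 ≈ 0.321

0.321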